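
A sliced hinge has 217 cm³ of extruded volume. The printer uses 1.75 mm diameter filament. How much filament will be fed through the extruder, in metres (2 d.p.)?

90.22 m

Cross-section of 1.75 mm filament: π·(1.75/2)² = 2.4053 mm².
Length = 217 cm³ / 2.4053 mm² = 217000 / 2.4053 = 90217.44 mm = 90.22 m.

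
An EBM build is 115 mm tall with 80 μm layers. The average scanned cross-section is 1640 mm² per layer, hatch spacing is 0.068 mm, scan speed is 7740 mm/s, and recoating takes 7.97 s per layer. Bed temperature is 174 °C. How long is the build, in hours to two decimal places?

4.43 hours

Layers = ⌈115/0.08⌉ = 1438.
Hatch length per layer = 1640 / 0.068 = 24117.6 mm.
Beam time per layer: 24117.6 / 7740 → 3.116 s.
Per-layer time = 3.116 + 7.97, so 11.086 s.
1438 layers × 11.086 s/layer = 15941.668 s, i.e. 4.43 hours.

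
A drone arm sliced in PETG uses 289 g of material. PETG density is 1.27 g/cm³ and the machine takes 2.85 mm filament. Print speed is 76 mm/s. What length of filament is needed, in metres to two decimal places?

Extruded volume: 289/1.27 = 227.5591 cm³ (227559.1 mm³).
Cross-section of 2.85 mm filament: π·(2.85/2)² = 6.3794 mm².
Length = 227559.1 / 6.3794 = 35670.93 mm = 35.67 m.

35.67 m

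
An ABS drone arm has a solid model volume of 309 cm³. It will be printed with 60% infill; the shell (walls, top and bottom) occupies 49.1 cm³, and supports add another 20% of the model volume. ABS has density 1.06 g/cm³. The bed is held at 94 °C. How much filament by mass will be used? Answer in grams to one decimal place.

282.9 g

Volume inside the shell = 309 − 49.1, so 259.9 cm³.
Infill volume = 0.60 × 259.9, so 155.94 cm³.
Support = 0.20 × 309 = 61.8 cm³.
Total extruded = 49.1 + 155.94 + 61.8 = 266.84 cm³.
Mass: 266.84 × 1.06 → 282.8504 g.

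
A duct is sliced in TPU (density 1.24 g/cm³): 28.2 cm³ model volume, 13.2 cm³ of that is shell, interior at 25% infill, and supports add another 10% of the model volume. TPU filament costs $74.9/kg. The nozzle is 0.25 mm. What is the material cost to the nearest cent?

Infill region = 28.2 − 13.2, so 15 cm³.
Infill deposited = 0.25 × 15, so 3.75 cm³.
Support = 0.10 × 28.2 = 2.82 cm³.
Deposited volume = 13.2 + 3.75 + 2.82, so 19.77 cm³.
Mass = 19.77 × 1.24 = 24.5148 g.
At $74.9/kg: 24.5148/1000 × 74.9 = $1.84.

$1.84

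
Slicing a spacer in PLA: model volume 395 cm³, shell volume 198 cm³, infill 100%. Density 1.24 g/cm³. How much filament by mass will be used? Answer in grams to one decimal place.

Infill region: 395 − 198 → 197 cm³.
Infill deposited = 1.00 × 197, so 197 cm³.
Total printed volume: 198 + 197 → 395 cm³.
Mass = 395 × 1.24 = 489.8 g.

489.8 g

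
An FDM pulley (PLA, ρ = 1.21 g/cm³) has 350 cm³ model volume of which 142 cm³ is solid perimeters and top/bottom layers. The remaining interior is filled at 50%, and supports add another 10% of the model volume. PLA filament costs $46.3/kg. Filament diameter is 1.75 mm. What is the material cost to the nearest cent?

$15.74

Infill region: 350 − 142 → 208 cm³.
Infill volume = 0.50 × 208, so 104 cm³.
Support: 0.10 × 350 → 35 cm³.
Total printed volume = 142 + 104 + 35 = 281 cm³.
Mass = 281 × 1.21, so 340.01 g.
Cost = 340.01 g / 1000 × $46.3/kg = $15.74.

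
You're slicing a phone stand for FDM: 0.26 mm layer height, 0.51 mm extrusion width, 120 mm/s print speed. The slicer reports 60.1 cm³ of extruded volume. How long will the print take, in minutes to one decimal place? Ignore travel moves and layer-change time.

63.0 minutes

Extrusion cross-section = 0.26 × 0.51 = 0.1326 mm².
Toolpath length = 60.1 cm³ / 0.1326 mm² = 60100 / 0.1326 = 453242.8 mm.
Extrusion time = 453242.8 / 120, so 3777 s.
In the requested units: 3777 s = 63.0 minutes.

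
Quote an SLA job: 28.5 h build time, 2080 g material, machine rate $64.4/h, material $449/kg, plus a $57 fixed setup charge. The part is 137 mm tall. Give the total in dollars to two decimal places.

$2826.32

Machine-time cost = 64.4 × 28.5 = $1835.40.
Feedstock cost = 449 × 2080/1000 = $933.92.
Total = 1835.40 + 933.92 + 57 = $2826.32.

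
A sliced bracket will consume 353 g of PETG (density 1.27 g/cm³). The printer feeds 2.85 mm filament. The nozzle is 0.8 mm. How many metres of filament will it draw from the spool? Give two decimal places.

43.57 m

Volume = 353 g / 1.27 g·cm⁻³ = 277.9528 cm³ = 277952.8 mm³.
Cross-section of 2.85 mm filament: π·(2.85/2)² = 6.3794 mm².
Length = 277952.8 / 6.3794 = 43570.37 mm = 43.57 m.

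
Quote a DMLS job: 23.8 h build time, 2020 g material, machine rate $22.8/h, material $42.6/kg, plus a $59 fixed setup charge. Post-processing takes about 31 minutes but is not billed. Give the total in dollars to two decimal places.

$687.69

Time charge = 22.8 × 23.8, so $542.64.
Material cost = 42.6 × 2020/1000, so $86.052.
Total = 542.64 + 86.052 + 59 = 687.692 ≈ $687.69.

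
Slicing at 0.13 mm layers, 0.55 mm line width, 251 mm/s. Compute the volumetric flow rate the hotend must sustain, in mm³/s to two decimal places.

17.95

Bead cross-section = 0.13 × 0.55 = 0.0715 mm².
Volumetric flow = 251 × 0.0715 = 17.95 mm³/s.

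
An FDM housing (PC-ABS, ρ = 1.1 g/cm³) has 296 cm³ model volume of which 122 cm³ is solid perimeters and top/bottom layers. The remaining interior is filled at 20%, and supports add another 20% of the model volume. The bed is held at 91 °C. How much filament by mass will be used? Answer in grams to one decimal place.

Volume inside the shell = 296 − 122, so 174 cm³.
Infill volume: 0.20 × 174 → 34.8 cm³.
Support = 0.20 × 296 = 59.2 cm³.
Deposited volume = 122 + 34.8 + 59.2, so 216 cm³.
Mass: 216 × 1.1 → 237.6 g.

237.6 g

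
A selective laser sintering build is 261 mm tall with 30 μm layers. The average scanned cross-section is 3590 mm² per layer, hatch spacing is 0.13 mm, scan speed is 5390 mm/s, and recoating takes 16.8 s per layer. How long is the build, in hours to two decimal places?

52.98 hours

Layer count = ceil(261 / 0.03) = 8700.
Per-layer scan distance = 3590 / 0.13 = 27615.4 mm.
Per-layer scan time = 27615.4 / 5390, so 5.1235 s.
Time per layer: 5.1235 + 16.8 → 21.9235 s.
Build time = 8700 × 21.9235 = 190734.45 s = 52.98 hours.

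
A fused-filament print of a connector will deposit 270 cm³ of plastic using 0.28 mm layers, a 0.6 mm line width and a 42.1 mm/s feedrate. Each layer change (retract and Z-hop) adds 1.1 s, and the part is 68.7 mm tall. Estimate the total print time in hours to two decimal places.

10.68 hours

Extrusion cross-section: 0.28 × 0.6 → 0.168 mm².
Total extruded path = 270000/0.168 = 1607142.9 mm.
Print-move time = 1607142.9 / 42.1, so 38174.4 s.
Layers = ⌈68.7/0.28⌉ = 246.
Layer-change overhead = 246 × 1.1, so 270.6 s.
Total = 38174.4 + 270.6 = 38445 s = 10.68 hours.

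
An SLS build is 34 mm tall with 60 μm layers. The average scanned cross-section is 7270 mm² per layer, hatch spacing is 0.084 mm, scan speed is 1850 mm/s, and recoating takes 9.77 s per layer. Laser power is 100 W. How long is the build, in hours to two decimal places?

8.91 hours

Layer count = ceil(34 / 0.06) = 567.
Per-layer scan distance: 7270 / 0.084 → 86547.6 mm.
Per-layer scan time = 86547.6 / 1850 = 46.7825 s.
Time per layer = 46.7825 + 9.77 = 56.5525 s.
567 layers × 56.5525 s/layer = 32065.2675 s, i.e. 8.91 hours.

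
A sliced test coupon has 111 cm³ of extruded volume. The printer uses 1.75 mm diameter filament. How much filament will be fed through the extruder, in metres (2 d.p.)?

Filament cross-section = π × (1.75/2)² = 2.4053 mm².
L = 111000 mm³ / 2.4053 mm² = 46148.09 mm, i.e. 46.15 m.

46.15 m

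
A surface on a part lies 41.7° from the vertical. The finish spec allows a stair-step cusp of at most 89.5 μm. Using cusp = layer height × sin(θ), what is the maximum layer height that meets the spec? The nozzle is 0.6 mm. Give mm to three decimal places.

sin(41.7°) = 0.6652; t_max = 0.0895/0.6652 = 0.135 mm.

0.135 mm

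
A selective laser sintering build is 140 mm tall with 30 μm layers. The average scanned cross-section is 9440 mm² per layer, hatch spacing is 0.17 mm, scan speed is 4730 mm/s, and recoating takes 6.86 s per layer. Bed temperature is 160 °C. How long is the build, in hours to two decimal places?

24.11 hours

Number of layers: 140 / 0.03 → 4667 (rounded up).
Hatch length per layer = 9440 / 0.17, so 55529.4 mm.
Laser time per layer = 55529.4 / 4730, so 11.7398 s.
Time per layer: 11.7398 + 6.86 → 18.5998 s.
Build time = 4667 × 18.5998 = 86805.2666 s = 24.11 hours.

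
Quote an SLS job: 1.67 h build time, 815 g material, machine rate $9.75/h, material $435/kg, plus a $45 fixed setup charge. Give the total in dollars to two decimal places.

$415.81

Time charge = 9.75 × 1.67, so $16.2825.
Feedstock cost: 435 × 815/1000 → $354.525.
Adding setup: 16.2825 + 354.525 + 45 → 415.8075 ≈ $415.81.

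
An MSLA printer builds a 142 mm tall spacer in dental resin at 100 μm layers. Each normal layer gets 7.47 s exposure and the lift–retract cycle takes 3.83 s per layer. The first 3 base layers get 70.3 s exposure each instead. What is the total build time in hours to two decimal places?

Layers = ⌈142/0.1⌉ = 1420.
Bottom layers = 3 × (70.3 + 3.83), so 222.39 s.
Normal layers: 1417 × (7.47 + 3.83) → 16012.1 s.
Sum: 222.39 + 16012.1 = 16234.49 s → 4.51 hours.

4.51 hours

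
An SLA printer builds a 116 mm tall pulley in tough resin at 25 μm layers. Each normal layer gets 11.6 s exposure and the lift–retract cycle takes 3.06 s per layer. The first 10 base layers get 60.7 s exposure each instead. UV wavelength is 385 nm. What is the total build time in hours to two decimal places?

19.03 hours

Layers = ⌈116/0.025⌉ = 4640.
Base layers = 10 × (60.7 + 3.06), so 637.6 s.
Remaining layers: 4630 × (11.6 + 3.06) → 67875.8 s.
Total = 637.6 + 67875.8 = 68513.4 s = 19.03 hours.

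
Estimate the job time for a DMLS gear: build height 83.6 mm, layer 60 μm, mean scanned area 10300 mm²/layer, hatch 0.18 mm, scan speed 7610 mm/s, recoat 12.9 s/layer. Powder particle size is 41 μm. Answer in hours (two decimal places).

7.91 hours

Layers = ⌈83.6/0.06⌉ = 1394.
Scan path per layer = 10300 / 0.18, so 57222.2 mm.
Scan time per layer = 57222.2 / 7610 = 7.5193 s.
Time per layer = 7.5193 + 12.9, so 20.4193 s.
Build time = 1394 × 20.4193 = 28464.5042 s = 7.91 hours.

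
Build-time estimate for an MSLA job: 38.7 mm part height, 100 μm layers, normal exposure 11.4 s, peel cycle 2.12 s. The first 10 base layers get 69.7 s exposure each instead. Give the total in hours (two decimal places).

1.62 hours

Layer count = ceil(38.7 / 0.1) = 387.
Bottom layers: 10 × (69.7 + 2.12) → 718.2 s.
Remaining layers = 377 × (11.4 + 2.12), so 5097.04 s.
Sum: 718.2 + 5097.04 = 5815.24 s → 1.62 hours.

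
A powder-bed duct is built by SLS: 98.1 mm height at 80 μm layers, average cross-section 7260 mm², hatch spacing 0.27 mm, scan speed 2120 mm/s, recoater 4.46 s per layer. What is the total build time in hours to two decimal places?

5.84 hours

Number of layers: 98.1 / 0.08 → 1227 (rounded up).
Hatch length per layer = 7260 / 0.27, so 26888.9 mm.
Per-layer scan time = 26888.9 / 2120, so 12.6834 s.
Per-layer time: 12.6834 + 4.46 → 17.1434 s.
1227 layers × 17.1434 s/layer = 21034.9518 s, i.e. 5.84 hours.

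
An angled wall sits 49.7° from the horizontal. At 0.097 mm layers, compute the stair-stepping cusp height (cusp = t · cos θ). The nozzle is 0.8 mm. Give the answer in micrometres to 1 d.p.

62.7 μm

cos(49.7°) = 0.6468, so cusp = 0.097 × 0.6468 = 0.06274 mm → 62.7 μm.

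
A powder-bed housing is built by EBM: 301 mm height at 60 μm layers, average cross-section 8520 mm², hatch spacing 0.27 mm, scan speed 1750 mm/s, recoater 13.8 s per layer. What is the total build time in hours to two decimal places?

Number of layers: 301 / 0.06 → 5017 (rounded up).
Per-layer scan distance = 8520 / 0.27 = 31555.6 mm.
Scan time per layer = 31555.6 / 1750 = 18.0318 s.
Per-layer time: 18.0318 + 13.8 → 31.8318 s.
Total: 5017 × 31.8318 s = 159700.1406 s → 44.36 hours.

44.36 hours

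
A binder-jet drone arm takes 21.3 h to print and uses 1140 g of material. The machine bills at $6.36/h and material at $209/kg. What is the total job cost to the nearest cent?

$373.73

Machine-time cost = 6.36 × 21.3, so $135.468.
Feedstock cost = 209 × 1140/1000, so $238.26.
Job cost: 135.468 + 238.26 = 373.728 ≈ $373.73.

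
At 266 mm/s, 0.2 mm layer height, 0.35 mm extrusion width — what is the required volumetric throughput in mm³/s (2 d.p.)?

18.62

Bead cross-section = 0.2 × 0.35, so 0.07 mm².
Q = v·A = 266 × 0.07 = 18.62 mm³/s.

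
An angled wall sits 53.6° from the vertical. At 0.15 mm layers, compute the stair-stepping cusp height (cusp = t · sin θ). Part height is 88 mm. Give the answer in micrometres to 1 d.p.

120.7 μm

Cusp = layer height × sin(53.6°) = 0.15 × 0.8049 = 0.120735 mm = 120.7 μm.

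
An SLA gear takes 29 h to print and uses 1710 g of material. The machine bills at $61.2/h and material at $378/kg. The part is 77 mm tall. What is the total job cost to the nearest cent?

$2421.18

Time charge = 61.2 × 29, so $1774.80.
Feedstock cost: 378 × 1710/1000 → $646.38.
Total = 1774.80 + 646.38 = $2421.18.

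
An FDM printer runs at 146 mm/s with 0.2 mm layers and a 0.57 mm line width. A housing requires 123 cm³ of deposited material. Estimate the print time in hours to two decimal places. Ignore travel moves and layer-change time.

Bead cross-section = 0.2 × 0.57, so 0.114 mm².
Path length: 123000 mm³ / 0.114 mm² → 1078947.4 mm.
Time extruding: 1078947.4 / 146 → 7390.1 s.
7390.1 s = 2.05 hours.

2.05 hours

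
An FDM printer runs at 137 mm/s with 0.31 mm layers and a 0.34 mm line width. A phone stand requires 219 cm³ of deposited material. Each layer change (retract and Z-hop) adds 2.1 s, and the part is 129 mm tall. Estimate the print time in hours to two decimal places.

Line area = 0.31 × 0.34 = 0.1054 mm².
Total extruded path = 219000/0.1054 = 2077798.9 mm.
Extrusion time = 2077798.9 / 137, so 15166.4 s.
Layers = ⌈129/0.31⌉ = 417.
Z-hop total = 417 × 2.1 = 875.7 s.
Altogether 15166.4 + 875.7 = 16042.1 s, i.e. 4.46 hours.

4.46 hours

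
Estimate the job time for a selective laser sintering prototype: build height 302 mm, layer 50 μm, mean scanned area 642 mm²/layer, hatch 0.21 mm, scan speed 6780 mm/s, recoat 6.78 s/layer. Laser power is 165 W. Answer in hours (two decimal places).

12.13 hours

Layers = ⌈302/0.05⌉ = 6040.
Scan path per layer = 642 / 0.21, so 3057.1 mm.
Per-layer scan time = 3057.1 / 6780 = 0.4509 s.
Layer cycle: 0.4509 + 6.78 → 7.2309 s.
6040 layers × 7.2309 s/layer = 43674.636 s, i.e. 12.13 hours.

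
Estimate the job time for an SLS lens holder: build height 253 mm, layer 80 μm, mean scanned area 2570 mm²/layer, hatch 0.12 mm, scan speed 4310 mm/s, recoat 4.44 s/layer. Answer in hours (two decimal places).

Number of layers: 253 / 0.08 → 3163 (rounded up).
Scan path per layer = 2570 / 0.12 = 21416.7 mm.
Per-layer scan time = 21416.7 / 4310, so 4.9691 s.
Per-layer time = 4.9691 + 4.44 = 9.4091 s.
3163 layers × 9.4091 s/layer = 29760.9833 s, i.e. 8.27 hours.

8.27 hours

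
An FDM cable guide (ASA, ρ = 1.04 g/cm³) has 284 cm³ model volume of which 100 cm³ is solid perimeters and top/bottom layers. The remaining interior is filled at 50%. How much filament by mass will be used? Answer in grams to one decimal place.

Infill region: 284 − 100 → 184 cm³.
Infill deposited = 0.50 × 184, so 92 cm³.
Deposited volume = 100 + 92, so 192 cm³.
Mass = 192 × 1.04 = 199.68 g.

199.7 g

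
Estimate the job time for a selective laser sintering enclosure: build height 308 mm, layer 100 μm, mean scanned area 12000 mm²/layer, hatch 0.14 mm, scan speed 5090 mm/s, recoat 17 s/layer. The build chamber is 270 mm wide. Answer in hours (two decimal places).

Layer count = ceil(308 / 0.1) = 3080.
Scan path per layer = 12000 / 0.14, so 85714.3 mm.
Laser time per layer: 85714.3 / 5090 → 16.8397 s.
Layer cycle = 16.8397 + 17 = 33.8397 s.
3080 layers × 33.8397 s/layer = 104226.276 s, i.e. 28.95 hours.

28.95 hours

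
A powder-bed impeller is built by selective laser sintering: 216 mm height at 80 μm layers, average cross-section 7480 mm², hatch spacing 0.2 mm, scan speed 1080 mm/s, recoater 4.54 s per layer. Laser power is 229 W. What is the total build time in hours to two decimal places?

29.38 hours

Layers = ⌈216/0.08⌉ = 2700.
Hatch length per layer = 7480 / 0.2 = 37400 mm.
Per-layer scan time: 37400 / 1080 → 34.6296 s.
Per-layer time: 34.6296 + 4.54 → 39.1696 s.
Total: 2700 × 39.1696 s = 105757.92 s → 29.38 hours.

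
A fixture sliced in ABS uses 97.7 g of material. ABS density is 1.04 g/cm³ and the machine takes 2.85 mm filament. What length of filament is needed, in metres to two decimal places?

Volume = 97.7 g / 1.04 g·cm⁻³ = 93.9423 cm³ = 93942.3 mm³.
Cross-section of 2.85 mm filament: π·(2.85/2)² = 6.3794 mm².
L = V/A = 93942.3/6.3794 = 14725.88 mm → 14.73 m.

14.73 m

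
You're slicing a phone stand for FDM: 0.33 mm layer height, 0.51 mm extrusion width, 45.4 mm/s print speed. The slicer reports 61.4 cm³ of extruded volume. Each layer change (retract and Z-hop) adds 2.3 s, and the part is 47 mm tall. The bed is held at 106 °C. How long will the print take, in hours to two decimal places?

Extrusion cross-section = 0.33 × 0.51 = 0.1683 mm².
Toolpath length = 61.4 cm³ / 0.1683 mm² = 61400 / 0.1683 = 364824.7 mm.
Time extruding: 364824.7 / 45.4 → 8035.8 s.
Number of layers: 47 / 0.33 → 143 (rounded up).
Non-print overhead = 143 × 2.3, so 328.9 s.
Altogether 8035.8 + 328.9 = 8364.7 s, i.e. 2.32 hours.

2.32 hours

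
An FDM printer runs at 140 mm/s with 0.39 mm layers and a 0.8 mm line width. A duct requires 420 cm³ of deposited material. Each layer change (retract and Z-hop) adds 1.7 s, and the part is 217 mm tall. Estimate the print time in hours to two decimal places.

2.93 hours

Extrusion cross-section = 0.39 × 0.8 = 0.312 mm².
Total extruded path = 420000/0.312 = 1346153.8 mm.
Print-move time: 1346153.8 / 140 → 9615.4 s.
Layers = ⌈217/0.39⌉ = 557.
Layer-change overhead: 557 × 1.7 → 946.9 s.
Total = 9615.4 + 946.9 = 10562.3 s = 2.93 hours.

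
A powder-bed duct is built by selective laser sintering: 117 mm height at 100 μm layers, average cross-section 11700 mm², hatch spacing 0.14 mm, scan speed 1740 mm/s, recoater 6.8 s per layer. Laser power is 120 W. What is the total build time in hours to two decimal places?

17.82 hours

Number of layers: 117 / 0.1 → 1170 (rounded up).
Per-layer scan distance = 11700 / 0.14, so 83571.4 mm.
Laser time per layer = 83571.4 / 1740, so 48.0295 s.
Time per layer: 48.0295 + 6.8 → 54.8295 s.
1170 layers × 54.8295 s/layer = 64150.515 s, i.e. 17.82 hours.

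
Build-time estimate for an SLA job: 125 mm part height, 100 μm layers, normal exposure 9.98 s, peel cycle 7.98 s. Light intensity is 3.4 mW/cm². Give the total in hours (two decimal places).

6.24 hours

Number of layers: 125 / 0.1 → 1250 (rounded up).
Each layer takes: 9.98 + 7.98 → 17.96 s.
Total = 1250 × 17.96 = 22450 s = 6.24 hours.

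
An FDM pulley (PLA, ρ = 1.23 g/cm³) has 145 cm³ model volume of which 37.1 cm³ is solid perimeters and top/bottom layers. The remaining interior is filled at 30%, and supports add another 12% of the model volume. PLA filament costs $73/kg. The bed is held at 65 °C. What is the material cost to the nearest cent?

Interior volume = 145 − 37.1 = 107.9 cm³.
Infill volume: 0.30 × 107.9 → 32.37 cm³.
Support: 0.12 × 145 → 17.4 cm³.
Total printed volume = 37.1 + 32.37 + 17.4 = 86.87 cm³.
Mass: 86.87 × 1.23 → 106.8501 g.
Cost = 106.8501 g / 1000 × $73/kg = $7.80.

$7.80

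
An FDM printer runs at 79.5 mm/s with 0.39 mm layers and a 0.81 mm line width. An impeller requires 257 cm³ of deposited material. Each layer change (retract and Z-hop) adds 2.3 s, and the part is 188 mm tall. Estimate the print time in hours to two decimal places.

Bead cross-section = 0.39 × 0.81 = 0.3159 mm².
Toolpath length = 257 cm³ / 0.3159 mm² = 257000 / 0.3159 = 813548.6 mm.
Print-move time = 813548.6 / 79.5 = 10233.3 s.
Number of layers: 188 / 0.39 → 483 (rounded up).
Z-hop total = 483 × 2.3 = 1110.9 s.
Total = 10233.3 + 1110.9 = 11344.2 s = 3.15 hours.

3.15 hours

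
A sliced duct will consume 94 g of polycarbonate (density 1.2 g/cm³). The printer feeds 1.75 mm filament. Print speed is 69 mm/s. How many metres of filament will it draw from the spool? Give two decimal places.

Volume = 94 g / 1.2 g·cm⁻³ = 78.3333 cm³ = 78333.3 mm³.
Cross-section of 1.75 mm filament: π·(1.75/2)² = 2.4053 mm².
Length = 78333.3 / 2.4053 = 32566.96 mm = 32.57 m.

32.57 m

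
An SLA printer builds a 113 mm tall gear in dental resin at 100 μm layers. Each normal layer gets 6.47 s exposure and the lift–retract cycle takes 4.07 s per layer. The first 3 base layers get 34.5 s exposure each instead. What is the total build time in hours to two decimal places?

Number of layers: 113 / 0.1 → 1130 (rounded up).
Base layers = 3 × (34.5 + 4.07) = 115.71 s.
Remaining layers = 1127 × (6.47 + 4.07), so 11878.58 s.
Total = 115.71 + 11878.58 = 11994.29 s = 3.33 hours.

3.33 hours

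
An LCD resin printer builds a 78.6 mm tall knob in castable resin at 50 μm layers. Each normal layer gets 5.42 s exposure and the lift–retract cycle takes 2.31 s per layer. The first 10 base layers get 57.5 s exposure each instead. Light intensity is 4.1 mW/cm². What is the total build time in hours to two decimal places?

3.52 hours

Number of layers: 78.6 / 0.05 → 1572 (rounded up).
Burn-in layers: 10 × (57.5 + 2.31) → 598.1 s.
Regular layers = 1562 × (5.42 + 2.31), so 12074.26 s.
Total = 598.1 + 12074.26 = 12672.36 s = 3.52 hours.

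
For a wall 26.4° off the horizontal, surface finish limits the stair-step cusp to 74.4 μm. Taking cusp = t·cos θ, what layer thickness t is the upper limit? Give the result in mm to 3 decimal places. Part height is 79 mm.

Layer height = cusp / cos(26.4°) = 0.0744 / 0.8957 = 0.083 mm.

0.083 mm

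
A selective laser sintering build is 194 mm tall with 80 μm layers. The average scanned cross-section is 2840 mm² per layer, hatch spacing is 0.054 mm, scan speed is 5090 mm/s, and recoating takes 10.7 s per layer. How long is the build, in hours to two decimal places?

14.17 hours

Layers = ⌈194/0.08⌉ = 2425.
Hatch length per layer = 2840 / 0.054, so 52592.6 mm.
Laser time per layer: 52592.6 / 5090 → 10.3325 s.
Layer cycle = 10.3325 + 10.7 = 21.0325 s.
2425 layers × 21.0325 s/layer = 51003.8125 s, i.e. 14.17 hours.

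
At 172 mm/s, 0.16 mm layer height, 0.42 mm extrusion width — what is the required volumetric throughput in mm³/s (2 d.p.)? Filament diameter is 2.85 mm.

11.56

A: 0.16 × 0.42 → 0.0672 mm².
Volumetric flow = 172 × 0.0672 = 11.56 mm³/s.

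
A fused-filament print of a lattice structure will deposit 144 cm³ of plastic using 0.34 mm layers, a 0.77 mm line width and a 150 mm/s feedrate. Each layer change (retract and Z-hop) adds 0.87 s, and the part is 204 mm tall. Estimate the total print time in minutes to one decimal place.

69.8 minutes

Bead cross-section = 0.34 × 0.77 = 0.2618 mm².
Toolpath length = 144 cm³ / 0.2618 mm² = 144000 / 0.2618 = 550038.2 mm.
Time extruding = 550038.2 / 150, so 3666.9 s.
Layers = ⌈204/0.34⌉ = 600.
Layer-change overhead = 600 × 0.87, so 522 s.
Altogether 3666.9 + 522 = 4188.9 s, i.e. 69.8 minutes.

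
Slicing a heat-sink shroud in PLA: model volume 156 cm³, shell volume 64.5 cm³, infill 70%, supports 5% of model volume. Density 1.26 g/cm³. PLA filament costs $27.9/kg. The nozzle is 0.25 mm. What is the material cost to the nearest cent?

Interior volume: 156 − 64.5 → 91.5 cm³.
Infill volume: 0.70 × 91.5 → 64.05 cm³.
Support = 0.05 × 156 = 7.8 cm³.
Deposited volume: 64.5 + 64.05 + 7.8 → 136.35 cm³.
Mass: 136.35 × 1.26 → 171.801 g.
Cost = 171.801 g / 1000 × $27.9/kg = $4.79.

$4.79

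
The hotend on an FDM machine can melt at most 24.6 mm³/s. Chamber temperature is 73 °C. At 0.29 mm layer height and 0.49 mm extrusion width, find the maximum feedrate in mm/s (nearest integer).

Extrusion cross-section: 0.29 × 0.49 → 0.1421 mm².
Max speed = 24.6 / 0.1421 = 173.12 ≈ 173 mm/s.

173 mm/s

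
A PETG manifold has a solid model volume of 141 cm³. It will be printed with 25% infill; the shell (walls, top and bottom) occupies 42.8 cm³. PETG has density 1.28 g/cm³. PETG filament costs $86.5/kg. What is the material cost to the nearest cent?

Volume inside the shell = 141 − 42.8, so 98.2 cm³.
Deposited infill: 0.25 × 98.2 → 24.55 cm³.
Total extruded = 42.8 + 24.55 = 67.35 cm³.
Mass = 67.35 × 1.28, so 86.208 g.
Cost = 86.208 g / 1000 × $86.5/kg = $7.46.

$7.46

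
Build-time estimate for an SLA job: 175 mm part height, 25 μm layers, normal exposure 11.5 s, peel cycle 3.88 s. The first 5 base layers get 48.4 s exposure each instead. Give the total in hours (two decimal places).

29.96 hours

Number of layers: 175 / 0.025 → 7000 (rounded up).
Bottom layers = 5 × (48.4 + 3.88), so 261.4 s.
Remaining layers: 6995 × (11.5 + 3.88) → 107583.1 s.
Total = 261.4 + 107583.1 = 107844.5 s = 29.96 hours.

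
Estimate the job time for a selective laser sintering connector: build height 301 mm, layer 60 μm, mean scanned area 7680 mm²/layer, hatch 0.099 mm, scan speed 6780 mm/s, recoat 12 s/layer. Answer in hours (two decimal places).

32.67 hours

Layers = ⌈301/0.06⌉ = 5017.
Hatch length per layer = 7680 / 0.099 = 77575.8 mm.
Laser time per layer = 77575.8 / 6780 = 11.4419 s.
Layer cycle = 11.4419 + 12 = 23.4419 s.
Build time = 5017 × 23.4419 = 117608.0123 s = 32.67 hours.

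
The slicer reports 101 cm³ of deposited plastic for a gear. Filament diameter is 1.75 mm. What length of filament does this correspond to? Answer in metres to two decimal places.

41.99 m

Cross-section of 1.75 mm filament: π·(1.75/2)² = 2.4053 mm².
L = 101000 mm³ / 2.4053 mm² = 41990.6 mm, i.e. 41.99 m.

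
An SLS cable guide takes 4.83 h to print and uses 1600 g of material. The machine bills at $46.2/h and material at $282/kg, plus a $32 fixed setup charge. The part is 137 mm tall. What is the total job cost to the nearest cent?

$706.35

Machine cost: 46.2 × 4.83 → $223.146.
Feedstock cost = 282 × 1600/1000, so $451.20.
Total = 223.146 + 451.20 + 32 = 706.346 ≈ $706.35.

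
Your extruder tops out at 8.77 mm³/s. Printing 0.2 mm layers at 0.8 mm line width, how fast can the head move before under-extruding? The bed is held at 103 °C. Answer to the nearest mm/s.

55 mm/s

Bead cross-section = 0.2 × 0.8, so 0.16 mm².
Max speed = 8.77 / 0.16 = 54.81 ≈ 55 mm/s.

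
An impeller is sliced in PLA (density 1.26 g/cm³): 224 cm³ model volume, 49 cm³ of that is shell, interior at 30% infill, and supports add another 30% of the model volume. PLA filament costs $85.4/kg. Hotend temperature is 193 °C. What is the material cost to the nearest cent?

$18.15

Infill region = 224 − 49 = 175 cm³.
Infill volume = 0.30 × 175, so 52.5 cm³.
Support = 0.30 × 224, so 67.2 cm³.
Deposited volume: 49 + 52.5 + 67.2 → 168.7 cm³.
Mass: 168.7 × 1.26 → 212.562 g.
Cost = 212.562 g / 1000 × $85.4/kg = $18.15.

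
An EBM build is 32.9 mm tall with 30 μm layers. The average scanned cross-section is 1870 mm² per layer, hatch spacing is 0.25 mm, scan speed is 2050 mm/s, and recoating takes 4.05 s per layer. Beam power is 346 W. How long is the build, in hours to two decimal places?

Number of layers: 32.9 / 0.03 → 1097 (rounded up).
Hatch length per layer: 1870 / 0.25 → 7480 mm.
Scan time per layer: 7480 / 2050 → 3.6488 s.
Layer cycle = 3.6488 + 4.05 = 7.6988 s.
Build time = 1097 × 7.6988 = 8445.5836 s = 2.35 hours.

2.35 hours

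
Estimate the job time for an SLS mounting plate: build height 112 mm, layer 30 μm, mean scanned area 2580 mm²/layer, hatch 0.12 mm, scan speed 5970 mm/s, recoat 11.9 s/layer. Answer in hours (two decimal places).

Layer count = ceil(112 / 0.03) = 3734.
Hatch length per layer = 2580 / 0.12, so 21500 mm.
Per-layer scan time = 21500 / 5970, so 3.6013 s.
Time per layer: 3.6013 + 11.9 → 15.5013 s.
Total: 3734 × 15.5013 s = 57881.8542 s → 16.08 hours.

16.08 hours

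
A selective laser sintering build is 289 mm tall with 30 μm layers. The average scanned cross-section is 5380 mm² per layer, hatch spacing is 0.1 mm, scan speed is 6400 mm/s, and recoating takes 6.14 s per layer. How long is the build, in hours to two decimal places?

38.93 hours

Layer count = ceil(289 / 0.03) = 9634.
Hatch length per layer = 5380 / 0.1 = 53800 mm.
Per-layer scan time: 53800 / 6400 → 8.4063 s.
Layer cycle = 8.4063 + 6.14, so 14.5463 s.
Total: 9634 × 14.5463 s = 140139.0542 s → 38.93 hours.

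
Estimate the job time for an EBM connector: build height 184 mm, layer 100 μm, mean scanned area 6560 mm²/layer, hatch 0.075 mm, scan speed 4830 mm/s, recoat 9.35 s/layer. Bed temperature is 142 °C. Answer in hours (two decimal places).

Layer count = ceil(184 / 0.1) = 1840.
Hatch length per layer = 6560 / 0.075 = 87466.7 mm.
Scan time per layer: 87466.7 / 4830 → 18.109 s.
Time per layer = 18.109 + 9.35 = 27.459 s.
1840 layers × 27.459 s/layer = 50524.56 s, i.e. 14.03 hours.

14.03 hours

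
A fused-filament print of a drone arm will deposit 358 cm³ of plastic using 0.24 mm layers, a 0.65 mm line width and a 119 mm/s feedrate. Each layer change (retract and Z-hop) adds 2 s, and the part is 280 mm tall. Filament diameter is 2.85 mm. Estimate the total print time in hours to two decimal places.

6.01 hours

Extrusion cross-section = 0.24 × 0.65, so 0.156 mm².
Total extruded path = 358000/0.156 = 2294871.8 mm.
Extrusion time = 2294871.8 / 119 = 19284.6 s.
Layers = ⌈280/0.24⌉ = 1167.
Z-hop total = 1167 × 2, so 2334 s.
Altogether 19284.6 + 2334 = 21618.6 s, i.e. 6.01 hours.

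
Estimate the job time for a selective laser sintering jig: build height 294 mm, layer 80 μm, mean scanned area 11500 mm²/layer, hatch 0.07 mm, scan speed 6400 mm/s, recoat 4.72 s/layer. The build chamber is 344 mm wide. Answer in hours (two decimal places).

Layers = ⌈294/0.08⌉ = 3675.
Scan path per layer = 11500 / 0.07 = 164285.7 mm.
Laser time per layer = 164285.7 / 6400 = 25.6696 s.
Time per layer = 25.6696 + 4.72, so 30.3896 s.
Build time = 3675 × 30.3896 = 111681.78 s = 31.02 hours.

31.02 hours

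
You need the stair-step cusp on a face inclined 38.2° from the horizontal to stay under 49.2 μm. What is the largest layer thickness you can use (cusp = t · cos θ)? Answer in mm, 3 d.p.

0.063 mm

cos(38.2°) = 0.7859; t_max = 0.0492/0.7859 = 0.063 mm.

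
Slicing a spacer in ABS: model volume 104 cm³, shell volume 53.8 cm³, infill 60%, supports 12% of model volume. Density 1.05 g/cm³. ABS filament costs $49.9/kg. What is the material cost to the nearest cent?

$5.05

Interior volume: 104 − 53.8 → 50.2 cm³.
Infill deposited = 0.60 × 50.2 = 30.12 cm³.
Support = 0.12 × 104 = 12.48 cm³.
Deposited volume: 53.8 + 30.12 + 12.48 → 96.4 cm³.
Mass = 96.4 × 1.05, so 101.22 g.
Cost = 101.22 g / 1000 × $49.9/kg = $5.05.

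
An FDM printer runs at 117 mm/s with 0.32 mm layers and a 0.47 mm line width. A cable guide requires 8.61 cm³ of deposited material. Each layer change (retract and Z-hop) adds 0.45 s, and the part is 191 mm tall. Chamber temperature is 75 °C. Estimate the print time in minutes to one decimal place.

Bead cross-section = 0.32 × 0.47, so 0.1504 mm².
Path length: 8610 mm³ / 0.1504 mm² → 57247.3 mm.
Extrusion time = 57247.3 / 117 = 489.3 s.
Number of layers: 191 / 0.32 → 597 (rounded up).
Non-print overhead = 597 × 0.45 = 268.65 s.
Altogether 489.3 + 268.65 = 757.95 s, i.e. 12.6 minutes.

12.6 minutes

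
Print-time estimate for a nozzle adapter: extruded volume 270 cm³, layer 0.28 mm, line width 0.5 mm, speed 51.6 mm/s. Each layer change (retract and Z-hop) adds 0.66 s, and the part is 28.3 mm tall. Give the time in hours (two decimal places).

Line area: 0.28 × 0.5 → 0.14 mm².
Toolpath length = 270 cm³ / 0.14 mm² = 270000 / 0.14 = 1928571.4 mm.
Print-move time = 1928571.4 / 51.6, so 37375.4 s.
Number of layers: 28.3 / 0.28 → 102 (rounded up).
Layer-change overhead = 102 × 0.66, so 67.32 s.
Altogether 37375.4 + 67.32 = 37442.72 s, i.e. 10.40 hours.

10.40 hours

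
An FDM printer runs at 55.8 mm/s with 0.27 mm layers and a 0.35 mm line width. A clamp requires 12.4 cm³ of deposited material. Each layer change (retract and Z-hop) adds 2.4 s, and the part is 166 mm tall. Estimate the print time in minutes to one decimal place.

63.8 minutes

Extrusion cross-section: 0.27 × 0.35 → 0.0945 mm².
Total extruded path = 12400/0.0945 = 131216.9 mm.
Print-move time = 131216.9 / 55.8, so 2351.6 s.
Number of layers: 166 / 0.27 → 615 (rounded up).
Z-hop total = 615 × 2.4 = 1476 s.
Altogether 2351.6 + 1476 = 3827.6 s, i.e. 63.8 minutes.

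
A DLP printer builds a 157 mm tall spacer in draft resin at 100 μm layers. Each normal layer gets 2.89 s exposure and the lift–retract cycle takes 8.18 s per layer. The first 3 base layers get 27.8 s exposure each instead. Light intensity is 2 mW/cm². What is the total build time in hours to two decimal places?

4.85 hours

Layers = ⌈157/0.1⌉ = 1570.
Burn-in layers: 3 × (27.8 + 8.18) → 107.94 s.
Remaining layers = 1567 × (2.89 + 8.18), so 17346.69 s.
Total = 107.94 + 17346.69 = 17454.63 s = 4.85 hours.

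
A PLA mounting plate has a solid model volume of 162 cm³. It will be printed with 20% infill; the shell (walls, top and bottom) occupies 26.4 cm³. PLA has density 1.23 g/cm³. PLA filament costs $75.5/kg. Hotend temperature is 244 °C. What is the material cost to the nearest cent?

$4.97

Volume inside the shell = 162 − 26.4, so 135.6 cm³.
Infill volume = 0.20 × 135.6 = 27.12 cm³.
Total extruded = 26.4 + 27.12 = 53.52 cm³.
Mass = 53.52 × 1.23 = 65.8296 g.
At $75.5/kg: 65.8296/1000 × 75.5 = $4.97.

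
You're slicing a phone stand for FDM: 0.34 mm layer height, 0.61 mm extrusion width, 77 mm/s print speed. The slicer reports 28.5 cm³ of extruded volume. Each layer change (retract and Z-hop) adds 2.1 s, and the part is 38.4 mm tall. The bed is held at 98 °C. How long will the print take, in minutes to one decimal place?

33.7 minutes

Line area = 0.34 × 0.61 = 0.2074 mm².
Total extruded path = 28500/0.2074 = 137415.6 mm.
Extrusion time = 137415.6 / 77, so 1784.6 s.
Number of layers: 38.4 / 0.34 → 113 (rounded up).
Non-print overhead: 113 × 2.1 → 237.3 s.
Altogether 1784.6 + 237.3 = 2021.9 s, i.e. 33.7 minutes.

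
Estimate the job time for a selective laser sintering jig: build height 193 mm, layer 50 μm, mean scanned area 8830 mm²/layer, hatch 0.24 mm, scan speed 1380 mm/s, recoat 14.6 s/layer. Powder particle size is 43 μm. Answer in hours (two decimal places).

Layers = ⌈193/0.05⌉ = 3860.
Per-layer scan distance = 8830 / 0.24 = 36791.7 mm.
Laser time per layer = 36791.7 / 1380, so 26.6607 s.
Per-layer time = 26.6607 + 14.6, so 41.2607 s.
Build time = 3860 × 41.2607 = 159266.302 s = 44.24 hours.

44.24 hours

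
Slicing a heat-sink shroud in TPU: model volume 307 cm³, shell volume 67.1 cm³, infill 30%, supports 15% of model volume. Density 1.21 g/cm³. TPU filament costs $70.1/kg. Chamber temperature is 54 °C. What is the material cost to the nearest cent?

Interior volume: 307 − 67.1 → 239.9 cm³.
Infill volume = 0.30 × 239.9 = 71.97 cm³.
Support = 0.15 × 307, so 46.05 cm³.
Total extruded: 67.1 + 71.97 + 46.05 → 185.12 cm³.
Mass = 185.12 × 1.21 = 223.9952 g.
At $70.1/kg: 223.9952/1000 × 70.1 = $15.70.

$15.70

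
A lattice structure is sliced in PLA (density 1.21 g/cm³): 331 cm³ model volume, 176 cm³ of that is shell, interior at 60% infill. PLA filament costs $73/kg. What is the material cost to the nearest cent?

Volume inside the shell = 331 − 176 = 155 cm³.
Infill deposited = 0.60 × 155, so 93 cm³.
Deposited volume = 176 + 93 = 269 cm³.
Mass: 269 × 1.21 → 325.49 g.
Cost = 325.49 g / 1000 × $73/kg = $23.76.

$23.76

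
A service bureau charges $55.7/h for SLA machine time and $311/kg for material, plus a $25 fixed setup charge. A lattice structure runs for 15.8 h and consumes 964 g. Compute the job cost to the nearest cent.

$1204.86

Time charge: 55.7 × 15.8 → $880.06.
Material cost = 311 × 964/1000 = $299.804.
Total = 880.06 + 299.804 + 25 = 1204.864 ≈ $1204.86.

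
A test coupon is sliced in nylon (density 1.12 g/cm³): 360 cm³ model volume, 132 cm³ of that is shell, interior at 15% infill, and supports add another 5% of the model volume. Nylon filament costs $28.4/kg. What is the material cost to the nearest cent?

Infill region: 360 − 132 → 228 cm³.
Deposited infill: 0.15 × 228 → 34.2 cm³.
Support: 0.05 × 360 → 18 cm³.
Total extruded = 132 + 34.2 + 18, so 184.2 cm³.
Mass = 184.2 × 1.12, so 206.304 g.
Cost = 206.304 g / 1000 × $28.4/kg = $5.86.

$5.86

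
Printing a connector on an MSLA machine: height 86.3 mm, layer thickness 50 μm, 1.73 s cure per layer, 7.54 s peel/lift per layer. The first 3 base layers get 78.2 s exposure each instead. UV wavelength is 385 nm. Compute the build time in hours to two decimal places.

Number of layers: 86.3 / 0.05 → 1726 (rounded up).
Base layers: 3 × (78.2 + 7.54) → 257.22 s.
Normal layers = 1723 × (1.73 + 7.54), so 15972.21 s.
Sum: 257.22 + 15972.21 = 16229.43 s → 4.51 hours.

4.51 hours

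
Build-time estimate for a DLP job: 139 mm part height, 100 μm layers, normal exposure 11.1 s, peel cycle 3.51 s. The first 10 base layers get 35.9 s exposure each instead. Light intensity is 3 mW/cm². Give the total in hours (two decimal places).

Number of layers: 139 / 0.1 → 1390 (rounded up).
Bottom layers = 10 × (35.9 + 3.51) = 394.1 s.
Normal layers = 1380 × (11.1 + 3.51), so 20161.8 s.
Sum: 394.1 + 20161.8 = 20555.9 s → 5.71 hours.

5.71 hours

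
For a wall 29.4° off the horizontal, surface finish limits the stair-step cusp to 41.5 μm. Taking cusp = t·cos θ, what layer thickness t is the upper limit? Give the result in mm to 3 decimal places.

t = h_c / cos θ = 0.0415 / 0.8712 = 0.048 mm.

0.048 mm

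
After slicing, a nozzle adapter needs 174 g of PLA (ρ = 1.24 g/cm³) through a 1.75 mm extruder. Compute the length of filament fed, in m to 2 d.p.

58.34 m

Volume = 174 g / 1.24 g·cm⁻³ = 140.3226 cm³ = 140322.6 mm³.
Filament cross-section = π × (1.75/2)² = 2.4053 mm².
Length = 140322.6 / 2.4053 = 58338.92 mm = 58.34 m.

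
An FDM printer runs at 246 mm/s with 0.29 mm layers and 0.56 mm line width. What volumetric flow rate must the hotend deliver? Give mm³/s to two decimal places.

A: 0.29 × 0.56 → 0.1624 mm².
Volumetric flow = 246 × 0.1624 = 39.95 mm³/s.

39.95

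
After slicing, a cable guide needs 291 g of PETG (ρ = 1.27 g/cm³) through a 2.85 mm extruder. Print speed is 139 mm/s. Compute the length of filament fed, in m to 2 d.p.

Extruded volume: 291/1.27 = 229.1339 cm³ (229133.9 mm³).
Filament cross-section = π × (2.85/2)² = 6.3794 mm².
L = V/A = 229133.9/6.3794 = 35917.78 mm → 35.92 m.

35.92 m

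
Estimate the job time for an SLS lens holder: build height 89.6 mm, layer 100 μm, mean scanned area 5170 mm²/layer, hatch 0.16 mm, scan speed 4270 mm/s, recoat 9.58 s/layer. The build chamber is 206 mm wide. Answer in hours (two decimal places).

Layer count = ceil(89.6 / 0.1) = 896.
Hatch length per layer: 5170 / 0.16 → 32312.5 mm.
Laser time per layer: 32312.5 / 4270 → 7.5673 s.
Per-layer time = 7.5673 + 9.58 = 17.1473 s.
896 layers × 17.1473 s/layer = 15363.9808 s, i.e. 4.27 hours.

4.27 hours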